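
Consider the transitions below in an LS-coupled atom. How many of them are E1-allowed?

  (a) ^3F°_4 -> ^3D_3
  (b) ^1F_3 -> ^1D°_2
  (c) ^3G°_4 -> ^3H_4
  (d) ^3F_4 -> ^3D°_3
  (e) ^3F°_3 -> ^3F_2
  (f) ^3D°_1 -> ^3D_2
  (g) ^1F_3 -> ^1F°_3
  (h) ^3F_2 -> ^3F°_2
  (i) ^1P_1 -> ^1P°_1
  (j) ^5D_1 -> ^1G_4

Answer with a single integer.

9

(a) allowed
(b) allowed
(c) allowed
(d) allowed
(e) allowed
(f) allowed
(g) allowed
(h) allowed
(i) allowed
(j) forbidden (parity, ΔS, ΔL, ΔJ fail)
Total allowed: 9 of 10.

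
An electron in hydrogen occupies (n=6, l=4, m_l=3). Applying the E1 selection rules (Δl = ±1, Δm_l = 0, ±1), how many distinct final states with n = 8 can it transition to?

5

E1 requires Δl = ±1, so l_f ∈ {3, 5}; with 0 ≤ l_f ≤ n_f−1 = 7, the allowed l_f values are {3, 5}.
For l_f = 3: m_f ∈ {m_i−1, m_i, m_i+1} ∩ [−3, 3] = {2, 3} → 2 states.
For l_f = 5: m_f ∈ {m_i−1, m_i, m_i+1} ∩ [−5, 5] = {2, 3, 4} → 3 states.
Total: 5.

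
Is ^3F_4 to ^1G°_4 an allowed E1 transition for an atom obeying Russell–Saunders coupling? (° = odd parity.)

Parity must change: even → odd — satisfied.
ΔS = 0: S: 1 → 0 — violated.
ΔL = 0, ±1 (not L=0↔0): L: 3 → 4, ΔL = +1 — satisfied.
ΔJ = 0, ±1 (not J=0↔0): J: 4 → 4, ΔJ = +0 — satisfied.
Rule(s) violated: ΔS.

forbidden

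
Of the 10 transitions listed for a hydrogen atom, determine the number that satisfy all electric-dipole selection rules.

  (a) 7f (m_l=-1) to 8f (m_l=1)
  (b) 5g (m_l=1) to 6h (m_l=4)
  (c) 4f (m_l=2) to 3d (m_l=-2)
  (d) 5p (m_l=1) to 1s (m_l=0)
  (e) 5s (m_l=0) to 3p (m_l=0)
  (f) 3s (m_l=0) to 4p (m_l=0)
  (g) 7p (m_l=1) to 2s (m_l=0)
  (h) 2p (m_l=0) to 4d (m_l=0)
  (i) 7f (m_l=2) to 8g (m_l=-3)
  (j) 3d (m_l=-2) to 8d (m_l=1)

(a) forbidden — Δl = +0 (E1 requires Δl = ±1); Δm_l = +2 (E1 requires Δm_l = 0, ±1)
(b) forbidden — Δm_l = +3 (E1 requires Δm_l = 0, ±1)
(c) forbidden — Δm_l = -4 (E1 requires Δm_l = 0, ±1)
(d) allowed
(e) allowed
(f) allowed
(g) allowed
(h) allowed
(i) forbidden — Δm_l = -5 (E1 requires Δm_l = 0, ±1)
(j) forbidden — Δl = +0 (E1 requires Δl = ±1); Δm_l = +3 (E1 requires Δm_l = 0, ±1)
Total allowed: 5 of 10.

5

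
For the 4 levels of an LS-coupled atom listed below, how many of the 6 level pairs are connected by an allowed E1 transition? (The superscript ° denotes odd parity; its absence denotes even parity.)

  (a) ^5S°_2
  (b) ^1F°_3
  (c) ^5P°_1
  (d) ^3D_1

(a)–(b): forbidden (parity, ΔS, ΔL).
(a)–(c): forbidden (parity).
(a)–(d): forbidden (ΔS, ΔL).
(b)–(c): forbidden (parity, ΔS, ΔL, ΔJ).
(b)–(d): forbidden (ΔS, ΔJ).
(c)–(d): forbidden (ΔS).
Allowed pairs: 0 of 6.

0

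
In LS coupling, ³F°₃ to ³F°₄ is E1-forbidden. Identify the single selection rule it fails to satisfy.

parity

Parity must change: odd → odd — fails.
ΔS = 0: S: 1 → 1 — ok.
ΔL = 0, ±1 (not L=0↔0): L: 3 → 3, ΔL = +0 — ok.
ΔJ = 0, ±1 (not J=0↔0): J: 3 → 4, ΔJ = +1 — ok.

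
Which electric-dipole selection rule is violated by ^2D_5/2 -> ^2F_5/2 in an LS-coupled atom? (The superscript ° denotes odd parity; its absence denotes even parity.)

parity

Parity must change: even → even — fails.
ΔS = 0: S: 1/2 → 1/2 — ok.
ΔL = 0, ±1 (not L=0↔0): L: 2 → 3, ΔL = +1 — ok.
ΔJ = 0, ±1 (not J=0↔0): J: 5/2 → 5/2, ΔJ = +0 — ok.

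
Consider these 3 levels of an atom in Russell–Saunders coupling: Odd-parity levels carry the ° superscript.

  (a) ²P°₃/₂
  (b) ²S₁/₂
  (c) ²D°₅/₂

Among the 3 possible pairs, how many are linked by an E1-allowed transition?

1

(a)–(b): allowed.
(a)–(c): forbidden (parity).
(b)–(c): forbidden (ΔL, ΔJ).
Allowed pairs: 1 of 3.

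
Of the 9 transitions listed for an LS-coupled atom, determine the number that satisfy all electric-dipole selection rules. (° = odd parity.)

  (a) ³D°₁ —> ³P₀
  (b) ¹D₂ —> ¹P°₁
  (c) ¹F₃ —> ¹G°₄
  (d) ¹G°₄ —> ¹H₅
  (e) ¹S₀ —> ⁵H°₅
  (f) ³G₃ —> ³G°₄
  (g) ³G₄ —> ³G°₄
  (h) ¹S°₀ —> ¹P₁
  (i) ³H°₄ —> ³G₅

8

(a) allowed
(b) allowed
(c) allowed
(d) allowed
(e) forbidden (ΔS, ΔL, ΔJ fail)
(f) allowed
(g) allowed
(h) allowed
(i) allowed
Total allowed: 8 of 9.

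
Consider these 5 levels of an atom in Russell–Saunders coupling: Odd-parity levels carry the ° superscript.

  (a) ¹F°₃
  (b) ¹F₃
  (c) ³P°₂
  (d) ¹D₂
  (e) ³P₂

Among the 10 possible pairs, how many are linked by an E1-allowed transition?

3

(a)–(b): allowed.
(a)–(c): forbidden (parity, ΔS, ΔL).
(a)–(d): allowed.
(a)–(e): forbidden (ΔS, ΔL).
(b)–(c): forbidden (ΔS, ΔL).
(b)–(d): forbidden (parity).
(b)–(e): forbidden (parity, ΔS, ΔL).
(c)–(d): forbidden (ΔS).
(c)–(e): allowed.
(d)–(e): forbidden (parity, ΔS).
Allowed pairs: 3 of 10.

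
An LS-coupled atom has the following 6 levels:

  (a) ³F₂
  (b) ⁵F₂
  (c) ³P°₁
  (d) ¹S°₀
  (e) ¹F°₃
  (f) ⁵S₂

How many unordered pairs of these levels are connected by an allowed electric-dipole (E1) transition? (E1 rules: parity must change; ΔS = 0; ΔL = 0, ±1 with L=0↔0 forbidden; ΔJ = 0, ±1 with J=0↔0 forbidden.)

(a)–(b): forbidden (parity, ΔS).
(a)–(c): forbidden (ΔL).
(a)–(d): forbidden (ΔS, ΔL, ΔJ).
(a)–(e): forbidden (ΔS).
(a)–(f): forbidden (parity, ΔS, ΔL).
(b)–(c): forbidden (ΔS, ΔL).
(b)–(d): forbidden (ΔS, ΔL, ΔJ).
(b)–(e): forbidden (ΔS).
(b)–(f): forbidden (parity, ΔL).
(c)–(d): forbidden (parity, ΔS).
(c)–(e): forbidden (parity, ΔS, ΔL, ΔJ).
(c)–(f): forbidden (ΔS).
(d)–(e): forbidden (parity, ΔL, ΔJ).
(d)–(f): forbidden (ΔS, ΔL, ΔJ).
(e)–(f): forbidden (ΔS, ΔL).
Allowed pairs: 0 of 15.

0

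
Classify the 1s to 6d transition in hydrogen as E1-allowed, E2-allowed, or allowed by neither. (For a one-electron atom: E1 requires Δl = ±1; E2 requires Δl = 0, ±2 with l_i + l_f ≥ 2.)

Δl = 2 − 0 = +2; l_i + l_f = 2.
E1 (Δl = ±1): not satisfied.
E2 (Δl = 0,±2, l_i+l_f ≥ 2): satisfied.

E2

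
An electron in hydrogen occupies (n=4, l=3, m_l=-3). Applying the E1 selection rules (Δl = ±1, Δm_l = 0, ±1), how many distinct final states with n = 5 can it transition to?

4

E1 requires Δl = ±1, so l_f ∈ {2, 4}; with 0 ≤ l_f ≤ n_f−1 = 4, the allowed l_f values are {2, 4}.
For l_f = 2: m_f ∈ {m_i−1, m_i, m_i+1} ∩ [−2, 2] = {-2} → 1 state.
For l_f = 4: m_f ∈ {m_i−1, m_i, m_i+1} ∩ [−4, 4] = {-4, -3, -2} → 3 states.
Total: 4.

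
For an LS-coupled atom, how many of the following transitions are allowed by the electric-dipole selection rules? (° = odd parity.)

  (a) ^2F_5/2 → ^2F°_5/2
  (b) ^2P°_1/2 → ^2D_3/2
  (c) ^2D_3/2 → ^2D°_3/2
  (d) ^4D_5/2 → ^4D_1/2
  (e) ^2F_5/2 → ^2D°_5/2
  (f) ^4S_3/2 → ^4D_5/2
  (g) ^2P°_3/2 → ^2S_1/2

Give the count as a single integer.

(a) allowed
(b) allowed
(c) allowed
(d) forbidden (parity, ΔJ fail)
(e) allowed
(f) forbidden (parity, ΔL fail)
(g) allowed
Total allowed: 5 of 7.

5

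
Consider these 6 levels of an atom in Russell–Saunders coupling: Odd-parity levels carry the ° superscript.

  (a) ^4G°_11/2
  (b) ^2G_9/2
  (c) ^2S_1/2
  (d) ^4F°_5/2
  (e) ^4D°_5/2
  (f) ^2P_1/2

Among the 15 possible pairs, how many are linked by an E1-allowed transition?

(a)–(b): forbidden (ΔS).
(a)–(c): forbidden (ΔS, ΔL, ΔJ).
(a)–(d): forbidden (parity, ΔJ).
(a)–(e): forbidden (parity, ΔL, ΔJ).
(a)–(f): forbidden (ΔS, ΔL, ΔJ).
(b)–(c): forbidden (parity, ΔL, ΔJ).
(b)–(d): forbidden (ΔS, ΔJ).
(b)–(e): forbidden (ΔS, ΔL, ΔJ).
(b)–(f): forbidden (parity, ΔL, ΔJ).
(c)–(d): forbidden (ΔS, ΔL, ΔJ).
(c)–(e): forbidden (ΔS, ΔL, ΔJ).
(c)–(f): forbidden (parity).
(d)–(e): forbidden (parity).
(d)–(f): forbidden (ΔS, ΔL, ΔJ).
(e)–(f): forbidden (ΔS, ΔJ).
Allowed pairs: 0 of 15.

0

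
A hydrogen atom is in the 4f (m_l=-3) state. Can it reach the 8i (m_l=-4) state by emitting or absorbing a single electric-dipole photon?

forbidden

l: 3 → 6 (Δl = +3). Δl = ±1 fails.
m_l: -3 → -4 (Δm_l = -1). |Δm_l| ≤ 1 ok.
The transition is electric-dipole forbidden.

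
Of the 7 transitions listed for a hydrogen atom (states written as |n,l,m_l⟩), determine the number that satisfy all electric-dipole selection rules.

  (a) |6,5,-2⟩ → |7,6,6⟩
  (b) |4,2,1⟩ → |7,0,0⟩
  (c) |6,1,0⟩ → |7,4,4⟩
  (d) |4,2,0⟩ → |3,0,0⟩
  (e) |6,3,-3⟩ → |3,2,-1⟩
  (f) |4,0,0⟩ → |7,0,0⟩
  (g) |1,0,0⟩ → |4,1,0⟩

(a) forbidden — Δm_l = +8 (E1 requires Δm_l = 0, ±1)
(b) forbidden — Δl = -2 (E1 requires Δl = ±1)
(c) forbidden — Δl = +3 (E1 requires Δl = ±1); Δm_l = +4 (E1 requires Δm_l = 0, ±1)
(d) forbidden — Δl = -2 (E1 requires Δl = ±1)
(e) forbidden — Δm_l = +2 (E1 requires Δm_l = 0, ±1)
(f) forbidden — Δl = +0 (E1 requires Δl = ±1)
(g) allowed
Total allowed: 1 of 7.

1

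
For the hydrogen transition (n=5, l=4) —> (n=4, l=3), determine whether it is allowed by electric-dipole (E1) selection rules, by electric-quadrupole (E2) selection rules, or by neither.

Δl = 3 − 4 = -1; l_i + l_f = 7.
E1 (Δl = ±1): satisfied.
E2 (Δl = 0,±2, l_i+l_f ≥ 2): not satisfied.

E1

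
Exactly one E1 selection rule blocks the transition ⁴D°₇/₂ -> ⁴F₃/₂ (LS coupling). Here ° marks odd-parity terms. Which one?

Initial level: S=3/2, L=2, J=7/2, parity odd. Final level: S=3/2, L=3, J=3/2, parity even.
Parity must change: odd → even — satisfied.
ΔS = 0: S: 3/2 → 3/2 — satisfied.
ΔL = 0, ±1 (not L=0↔0): L: 2 → 3, ΔL = +1 — satisfied.
ΔJ = 0, ±1 (not J=0↔0): J: 7/2 → 3/2, ΔJ = -2 — violated.

the ΔJ = 0, ±1 rule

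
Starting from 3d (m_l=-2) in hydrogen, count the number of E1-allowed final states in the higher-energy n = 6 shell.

E1 requires Δl = ±1, so l_f ∈ {1, 3}; with 0 ≤ l_f ≤ n_f−1 = 5, the allowed l_f values are {1, 3}.
For l_f = 1: m_f ∈ {m_i−1, m_i, m_i+1} ∩ [−1, 1] = {-1} → 1 state.
For l_f = 3: m_f ∈ {m_i−1, m_i, m_i+1} ∩ [−3, 3] = {-3, -2, -1} → 3 states.
Total: 4.

4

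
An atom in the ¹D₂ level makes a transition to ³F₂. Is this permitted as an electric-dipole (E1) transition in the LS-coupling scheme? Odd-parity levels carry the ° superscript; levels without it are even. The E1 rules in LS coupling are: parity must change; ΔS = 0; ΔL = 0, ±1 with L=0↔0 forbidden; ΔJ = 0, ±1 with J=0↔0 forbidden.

forbidden

Initial level: S=0, L=2, J=2, parity even. Final level: S=1, L=3, J=2, parity even.
Parity must change: even → even — fails.
ΔS = 0: S: 0 → 1 — fails.
ΔJ = 0, ±1 (not J=0↔0): J: 2 → 2, ΔJ = +0 — ok.
ΔL = 0, ±1 (not L=0↔0): L: 2 → 3, ΔL = +1 — ok.
Rule(s) violated: parity, ΔS.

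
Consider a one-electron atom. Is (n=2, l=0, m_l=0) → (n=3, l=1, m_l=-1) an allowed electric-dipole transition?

allowed

Δl = 1 − 0 = +1; the E1 rule Δl = ±1 is ✓.
m_l: 0 → -1 (Δm_l = -1). |Δm_l| ≤ 1 ✓.
All E1 selection rules are satisfied.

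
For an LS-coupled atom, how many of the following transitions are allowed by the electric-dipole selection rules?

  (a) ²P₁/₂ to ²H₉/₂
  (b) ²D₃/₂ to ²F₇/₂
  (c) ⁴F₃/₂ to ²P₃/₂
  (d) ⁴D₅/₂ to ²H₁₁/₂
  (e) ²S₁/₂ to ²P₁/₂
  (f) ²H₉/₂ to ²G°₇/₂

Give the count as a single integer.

(a) forbidden (parity, ΔL, ΔJ fail)
(b) forbidden (parity, ΔJ fail)
(c) forbidden (parity, ΔS, ΔL fail)
(d) forbidden (parity, ΔS, ΔL, ΔJ fail)
(e) forbidden (parity fails)
(f) allowed
Total allowed: 1 of 6.

1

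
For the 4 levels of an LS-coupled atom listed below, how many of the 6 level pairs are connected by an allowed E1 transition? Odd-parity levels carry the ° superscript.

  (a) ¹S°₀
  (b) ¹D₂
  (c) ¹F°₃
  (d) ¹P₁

2

(a)–(b): forbidden (ΔL, ΔJ).
(a)–(c): forbidden (parity, ΔL, ΔJ).
(a)–(d): allowed.
(b)–(c): allowed.
(b)–(d): forbidden (parity).
(c)–(d): forbidden (ΔL, ΔJ).
Allowed pairs: 2 of 6.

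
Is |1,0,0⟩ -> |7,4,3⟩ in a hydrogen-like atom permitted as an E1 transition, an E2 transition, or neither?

neither

Δl = 4 − 0 = +4; l_i + l_f = 4.
Δm_l = +3.
E1 (Δl = ±1, |Δm_l| ≤ 1): not satisfied.
E2 (Δl = 0,±2, l_i+l_f ≥ 2, |Δm_l| ≤ 2): not satisfied.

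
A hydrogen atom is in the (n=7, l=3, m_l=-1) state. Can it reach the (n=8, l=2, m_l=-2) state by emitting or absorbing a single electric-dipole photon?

allowed

Initial l = 3, final l = 2, so Δl = -1. E1 requires Δl = ±1: satisfied.
Δm_l = -2 − (-1) = -1. E1 requires Δm_l = 0, ±1: satisfied.
All E1 selection rules are satisfied.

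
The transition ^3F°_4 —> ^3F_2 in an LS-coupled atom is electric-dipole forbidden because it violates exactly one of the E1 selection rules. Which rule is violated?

Reading off the term symbols: S 1→1, L 3→3, J 4→2, parity odd→even.
ΔJ = 0, ±1 (not J=0↔0): J: 4 → 2, ΔJ = -2 — fails.
ΔS = 0: S: 1 → 1 — passes.
Parity must change: odd → even — passes.
ΔL = 0, ±1 (not L=0↔0): L: 3 → 3, ΔL = +0 — passes.

the ΔJ = 0, ±1 rule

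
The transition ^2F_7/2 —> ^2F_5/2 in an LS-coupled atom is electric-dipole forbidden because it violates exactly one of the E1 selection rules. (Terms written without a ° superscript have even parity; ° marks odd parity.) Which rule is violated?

parity

Parity must change: even → even — ✗.
ΔS = 0: S: 1/2 → 1/2 — ✓.
ΔL = 0, ±1 (not L=0↔0): L: 3 → 3, ΔL = +0 — ✓.
ΔJ = 0, ±1 (not J=0↔0): J: 7/2 → 5/2, ΔJ = -1 — ✓.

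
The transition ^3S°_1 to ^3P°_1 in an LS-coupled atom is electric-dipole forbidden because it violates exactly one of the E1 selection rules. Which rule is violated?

parity

Reading off the term symbols: S 1→1, L 0→1, J 1→1, parity odd→odd.
ΔS = 0: S: 1 → 1 — passes.
Parity must change: odd → odd — fails.
ΔJ = 0, ±1 (not J=0↔0): J: 1 → 1, ΔJ = +0 — passes.
ΔL = 0, ±1 (not L=0↔0): L: 0 → 1, ΔL = +1 — passes.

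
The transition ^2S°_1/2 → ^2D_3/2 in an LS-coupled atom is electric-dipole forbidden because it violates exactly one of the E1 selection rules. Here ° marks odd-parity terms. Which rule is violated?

the ΔL = 0, ±1 rule

Parity must change: odd → even — passes.
ΔS = 0: S: 1/2 → 1/2 — passes.
ΔL = 0, ±1 (not L=0↔0): L: 0 → 2, ΔL = +2 — fails.
ΔJ = 0, ±1 (not J=0↔0): J: 1/2 → 3/2, ΔJ = +1 — passes.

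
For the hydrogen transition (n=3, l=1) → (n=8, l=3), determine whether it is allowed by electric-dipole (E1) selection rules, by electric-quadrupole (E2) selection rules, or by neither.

Δl = 3 − 1 = +2; l_i + l_f = 4.
E1 (Δl = ±1): not satisfied.
E2 (Δl = 0,±2, l_i+l_f ≥ 2): satisfied.

E2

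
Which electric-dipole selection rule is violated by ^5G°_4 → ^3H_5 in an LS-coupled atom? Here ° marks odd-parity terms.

the ΔS = 0 rule

ΔJ = 0, ±1 (not J=0↔0): J: 4 → 5, ΔJ = +1 — ok.
Parity must change: odd → even — ok.
ΔS = 0: S: 2 → 1 — fails.
ΔL = 0, ±1 (not L=0↔0): L: 4 → 5, ΔL = +1 — ok.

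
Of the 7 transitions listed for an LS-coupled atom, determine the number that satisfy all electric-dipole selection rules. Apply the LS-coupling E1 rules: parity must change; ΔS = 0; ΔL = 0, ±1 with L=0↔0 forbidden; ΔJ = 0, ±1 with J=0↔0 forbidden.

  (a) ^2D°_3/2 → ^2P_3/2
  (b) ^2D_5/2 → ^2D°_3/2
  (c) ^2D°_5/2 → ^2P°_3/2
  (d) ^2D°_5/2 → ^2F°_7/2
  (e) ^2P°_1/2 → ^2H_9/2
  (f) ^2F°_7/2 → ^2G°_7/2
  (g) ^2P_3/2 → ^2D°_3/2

(a) allowed
(b) allowed
(c) forbidden (parity fails)
(d) forbidden (parity fails)
(e) forbidden (ΔL, ΔJ fail)
(f) forbidden (parity fails)
(g) allowed
Total allowed: 3 of 7.

3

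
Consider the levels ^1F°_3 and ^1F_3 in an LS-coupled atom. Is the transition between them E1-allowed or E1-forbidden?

allowed

Reading off the term symbols: S 0→0, L 3→3, J 3→3, parity odd→even.
ΔJ = 0, ±1 (not J=0↔0): J: 3 → 3, ΔJ = +0 — ✓.
ΔS = 0: S: 0 → 0 — ✓.
Parity must change: odd → even — ✓.
ΔL = 0, ±1 (not L=0↔0): L: 3 → 3, ΔL = +0 — ✓.
All four E1 rules are satisfied.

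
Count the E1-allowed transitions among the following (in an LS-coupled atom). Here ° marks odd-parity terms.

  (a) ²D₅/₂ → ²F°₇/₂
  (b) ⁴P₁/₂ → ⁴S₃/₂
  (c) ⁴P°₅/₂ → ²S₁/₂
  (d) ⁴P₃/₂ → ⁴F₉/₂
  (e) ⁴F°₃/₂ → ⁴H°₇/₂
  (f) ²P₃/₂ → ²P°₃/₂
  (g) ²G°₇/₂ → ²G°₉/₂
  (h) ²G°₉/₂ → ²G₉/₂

(a) allowed
(b) forbidden (parity fails)
(c) forbidden (ΔS, ΔJ fail)
(d) forbidden (parity, ΔL, ΔJ fail)
(e) forbidden (parity, ΔL, ΔJ fail)
(f) allowed
(g) forbidden (parity fails)
(h) allowed
Total allowed: 3 of 8.

3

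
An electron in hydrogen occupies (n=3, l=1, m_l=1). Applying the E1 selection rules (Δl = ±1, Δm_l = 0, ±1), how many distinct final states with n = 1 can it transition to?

1

E1 requires Δl = ±1, so l_f ∈ {0, 2}; with 0 ≤ l_f ≤ n_f−1 = 0, the allowed l_f values are {0}.
For l_f = 0: m_f ∈ {m_i−1, m_i, m_i+1} ∩ [−0, 0] = {0} → 1 state.
Total: 1.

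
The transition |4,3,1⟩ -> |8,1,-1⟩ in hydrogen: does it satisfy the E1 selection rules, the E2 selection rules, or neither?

Δl = 1 − 3 = -2; l_i + l_f = 4.
Δm_l = -2.
E1 (Δl = ±1, |Δm_l| ≤ 1): not satisfied.
E2 (Δl = 0,±2, l_i+l_f ≥ 2, |Δm_l| ≤ 2): satisfied.

E2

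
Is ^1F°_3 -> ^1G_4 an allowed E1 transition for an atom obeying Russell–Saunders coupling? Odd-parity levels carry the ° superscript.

Parity must change: odd → even — ok.
ΔS = 0: S: 0 → 0 — ok.
ΔL = 0, ±1 (not L=0↔0): L: 3 → 4, ΔL = +1 — ok.
ΔJ = 0, ±1 (not J=0↔0): J: 3 → 4, ΔJ = +1 — ok.
All four E1 rules are satisfied.

allowed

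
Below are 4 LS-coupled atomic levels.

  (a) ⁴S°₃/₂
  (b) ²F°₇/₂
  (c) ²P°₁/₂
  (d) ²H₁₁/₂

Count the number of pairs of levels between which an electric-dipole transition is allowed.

0

(a)–(b): forbidden (parity, ΔS, ΔL, ΔJ).
(a)–(c): forbidden (parity, ΔS).
(a)–(d): forbidden (ΔS, ΔL, ΔJ).
(b)–(c): forbidden (parity, ΔL, ΔJ).
(b)–(d): forbidden (ΔL, ΔJ).
(c)–(d): forbidden (ΔL, ΔJ).
Allowed pairs: 0 of 6.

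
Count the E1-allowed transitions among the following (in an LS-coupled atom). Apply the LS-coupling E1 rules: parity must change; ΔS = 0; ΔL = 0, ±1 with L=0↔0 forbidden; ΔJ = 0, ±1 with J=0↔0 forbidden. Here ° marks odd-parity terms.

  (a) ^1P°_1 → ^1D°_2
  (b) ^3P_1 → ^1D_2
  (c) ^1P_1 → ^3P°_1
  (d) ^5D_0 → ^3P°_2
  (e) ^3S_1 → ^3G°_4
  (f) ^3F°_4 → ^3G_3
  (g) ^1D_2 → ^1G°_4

1

(a) forbidden (parity fails)
(b) forbidden (parity, ΔS fail)
(c) forbidden (ΔS fails)
(d) forbidden (ΔS, ΔJ fail)
(e) forbidden (ΔL, ΔJ fail)
(f) allowed
(g) forbidden (ΔL, ΔJ fail)
Total allowed: 1 of 7.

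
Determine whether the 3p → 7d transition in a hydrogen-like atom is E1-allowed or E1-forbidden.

Δl = 2 − 1 = +1; the E1 rule Δl = ±1 is satisfied.
All E1 selection rules are satisfied.

allowed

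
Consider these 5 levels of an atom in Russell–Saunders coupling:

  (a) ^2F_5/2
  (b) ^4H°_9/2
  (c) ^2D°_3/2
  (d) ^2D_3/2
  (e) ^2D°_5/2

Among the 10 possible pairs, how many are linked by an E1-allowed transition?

4

(a)–(b): forbidden (ΔS, ΔL, ΔJ).
(a)–(c): allowed.
(a)–(d): forbidden (parity).
(a)–(e): allowed.
(b)–(c): forbidden (parity, ΔS, ΔL, ΔJ).
(b)–(d): forbidden (ΔS, ΔL, ΔJ).
(b)–(e): forbidden (parity, ΔS, ΔL, ΔJ).
(c)–(d): allowed.
(c)–(e): forbidden (parity).
(d)–(e): allowed.
Allowed pairs: 4 of 10.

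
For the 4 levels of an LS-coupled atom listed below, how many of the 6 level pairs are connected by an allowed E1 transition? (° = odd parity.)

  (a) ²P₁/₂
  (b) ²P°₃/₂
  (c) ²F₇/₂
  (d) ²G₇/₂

(a)–(b): allowed.
(a)–(c): forbidden (parity, ΔL, ΔJ).
(a)–(d): forbidden (parity, ΔL, ΔJ).
(b)–(c): forbidden (ΔL, ΔJ).
(b)–(d): forbidden (ΔL, ΔJ).
(c)–(d): forbidden (parity).
Allowed pairs: 1 of 6.

1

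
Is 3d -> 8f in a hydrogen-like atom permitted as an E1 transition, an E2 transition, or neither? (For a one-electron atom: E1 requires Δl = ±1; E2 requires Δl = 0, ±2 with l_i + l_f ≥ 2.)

Δl = 3 − 2 = +1; l_i + l_f = 5.
E1 (Δl = ±1): satisfied.
E2 (Δl = 0,±2, l_i+l_f ≥ 2): not satisfied.

E1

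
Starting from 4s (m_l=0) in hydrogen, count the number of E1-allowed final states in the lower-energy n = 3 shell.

E1 requires Δl = ±1, so l_f ∈ {-1, 1}; with 0 ≤ l_f ≤ n_f−1 = 2, the allowed l_f values are {1}.
For l_f = 1: m_f ∈ {m_i−1, m_i, m_i+1} ∩ [−1, 1] = {-1, 0, 1} → 3 states.
Total: 3.

3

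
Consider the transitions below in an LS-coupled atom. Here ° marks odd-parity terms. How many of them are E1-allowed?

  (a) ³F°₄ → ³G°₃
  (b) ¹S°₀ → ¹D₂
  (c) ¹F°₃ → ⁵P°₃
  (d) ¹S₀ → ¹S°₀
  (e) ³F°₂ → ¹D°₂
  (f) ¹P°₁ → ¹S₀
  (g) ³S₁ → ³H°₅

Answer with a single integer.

1

(a) forbidden (parity fails)
(b) forbidden (ΔL, ΔJ fail)
(c) forbidden (parity, ΔS, ΔL fail)
(d) forbidden (ΔL, ΔJ fail)
(e) forbidden (parity, ΔS fail)
(f) allowed
(g) forbidden (ΔL, ΔJ fail)
Total allowed: 1 of 7.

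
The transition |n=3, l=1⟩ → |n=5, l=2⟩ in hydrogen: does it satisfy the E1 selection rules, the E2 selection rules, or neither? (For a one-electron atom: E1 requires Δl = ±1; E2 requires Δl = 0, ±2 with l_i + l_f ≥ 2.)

Δl = 2 − 1 = +1; l_i + l_f = 3.
E1 (Δl = ±1): satisfied.
E2 (Δl = 0,±2, l_i+l_f ≥ 2): not satisfied.

E1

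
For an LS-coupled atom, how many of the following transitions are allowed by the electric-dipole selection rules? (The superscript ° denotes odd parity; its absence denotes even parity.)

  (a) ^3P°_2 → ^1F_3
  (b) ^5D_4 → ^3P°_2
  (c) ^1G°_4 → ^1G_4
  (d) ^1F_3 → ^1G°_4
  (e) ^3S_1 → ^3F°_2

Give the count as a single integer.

2

(a) forbidden (ΔS, ΔL fail)
(b) forbidden (ΔS, ΔJ fail)
(c) allowed
(d) allowed
(e) forbidden (ΔL fails)
Total allowed: 2 of 5.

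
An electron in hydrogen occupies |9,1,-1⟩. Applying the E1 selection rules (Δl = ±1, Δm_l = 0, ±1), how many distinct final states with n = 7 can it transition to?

4

E1 requires Δl = ±1, so l_f ∈ {0, 2}; with 0 ≤ l_f ≤ n_f−1 = 6, the allowed l_f values are {0, 2}.
For l_f = 0: m_f ∈ {m_i−1, m_i, m_i+1} ∩ [−0, 0] = {0} → 1 state.
For l_f = 2: m_f ∈ {m_i−1, m_i, m_i+1} ∩ [−2, 2] = {-2, -1, 0} → 3 states.
Total: 4.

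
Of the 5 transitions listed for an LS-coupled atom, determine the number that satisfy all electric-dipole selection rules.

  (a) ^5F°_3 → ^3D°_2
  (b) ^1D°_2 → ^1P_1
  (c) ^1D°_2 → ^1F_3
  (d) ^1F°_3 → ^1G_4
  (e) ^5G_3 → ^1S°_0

(a) forbidden (parity, ΔS fail)
(b) allowed
(c) allowed
(d) allowed
(e) forbidden (ΔS, ΔL, ΔJ fail)
Total allowed: 3 of 5.

3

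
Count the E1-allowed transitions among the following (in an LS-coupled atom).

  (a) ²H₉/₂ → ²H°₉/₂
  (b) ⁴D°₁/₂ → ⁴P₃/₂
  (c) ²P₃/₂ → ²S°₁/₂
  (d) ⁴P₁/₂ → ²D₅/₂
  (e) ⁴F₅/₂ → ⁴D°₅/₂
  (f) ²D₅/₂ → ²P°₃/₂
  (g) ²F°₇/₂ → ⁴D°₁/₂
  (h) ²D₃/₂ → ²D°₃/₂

(a) allowed
(b) allowed
(c) allowed
(d) forbidden (parity, ΔS, ΔJ fail)
(e) allowed
(f) allowed
(g) forbidden (parity, ΔS, ΔJ fail)
(h) allowed
Total allowed: 6 of 8.

6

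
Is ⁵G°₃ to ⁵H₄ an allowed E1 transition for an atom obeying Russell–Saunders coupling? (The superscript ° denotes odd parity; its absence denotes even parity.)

Reading off the term symbols: S 2→2, L 4→5, J 3→4, parity odd→even.
Parity must change: odd → even — satisfied.
ΔJ = 0, ±1 (not J=0↔0): J: 3 → 4, ΔJ = +1 — satisfied.
ΔL = 0, ±1 (not L=0↔0): L: 4 → 5, ΔL = +1 — satisfied.
ΔS = 0: S: 2 → 2 — satisfied.
All four E1 rules are satisfied.

allowed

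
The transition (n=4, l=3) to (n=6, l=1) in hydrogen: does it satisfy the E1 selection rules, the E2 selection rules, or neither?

Δl = 1 − 3 = -2; l_i + l_f = 4.
E1 (Δl = ±1): not satisfied.
E2 (Δl = 0,±2, l_i+l_f ≥ 2): satisfied.

E2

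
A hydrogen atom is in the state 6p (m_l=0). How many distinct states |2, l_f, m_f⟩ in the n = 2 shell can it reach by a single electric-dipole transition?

E1 requires Δl = ±1, so l_f ∈ {0, 2}; with 0 ≤ l_f ≤ n_f−1 = 1, the allowed l_f values are {0}.
For l_f = 0: m_f ∈ {m_i−1, m_i, m_i+1} ∩ [−0, 0] = {0} → 1 state.
Total: 1.

1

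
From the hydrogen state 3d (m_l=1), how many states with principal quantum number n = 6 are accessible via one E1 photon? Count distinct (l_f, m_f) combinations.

5

E1 requires Δl = ±1, so l_f ∈ {1, 3}; with 0 ≤ l_f ≤ n_f−1 = 5, the allowed l_f values are {1, 3}.
For l_f = 1: m_f ∈ {m_i−1, m_i, m_i+1} ∩ [−1, 1] = {0, 1} → 2 states.
For l_f = 3: m_f ∈ {m_i−1, m_i, m_i+1} ∩ [−3, 3] = {0, 1, 2} → 3 states.
Total: 5.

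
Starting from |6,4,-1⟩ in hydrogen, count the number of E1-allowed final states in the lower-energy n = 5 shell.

3

E1 requires Δl = ±1, so l_f ∈ {3, 5}; with 0 ≤ l_f ≤ n_f−1 = 4, the allowed l_f values are {3}.
For l_f = 3: m_f ∈ {m_i−1, m_i, m_i+1} ∩ [−3, 3] = {-2, -1, 0} → 3 states.
Total: 3.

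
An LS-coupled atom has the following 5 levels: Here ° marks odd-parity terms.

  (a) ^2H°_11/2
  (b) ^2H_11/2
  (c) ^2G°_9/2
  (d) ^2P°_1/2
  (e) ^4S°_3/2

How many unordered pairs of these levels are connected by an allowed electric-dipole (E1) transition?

2

(a)–(b): allowed.
(a)–(c): forbidden (parity).
(a)–(d): forbidden (parity, ΔL, ΔJ).
(a)–(e): forbidden (parity, ΔS, ΔL, ΔJ).
(b)–(c): allowed.
(b)–(d): forbidden (ΔL, ΔJ).
(b)–(e): forbidden (ΔS, ΔL, ΔJ).
(c)–(d): forbidden (parity, ΔL, ΔJ).
(c)–(e): forbidden (parity, ΔS, ΔL, ΔJ).
(d)–(e): forbidden (parity, ΔS).
Allowed pairs: 2 of 10.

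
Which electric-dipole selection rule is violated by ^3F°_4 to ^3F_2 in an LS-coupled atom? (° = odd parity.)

the ΔJ = 0, ±1 rule

Initial level: S=1, L=3, J=4, parity odd. Final level: S=1, L=3, J=2, parity even.
ΔJ = 0, ±1 (not J=0↔0): J: 4 → 2, ΔJ = -2 — ✗.
ΔS = 0: S: 1 → 1 — ✓.
Parity must change: odd → even — ✓.
ΔL = 0, ±1 (not L=0↔0): L: 3 → 3, ΔL = +0 — ✓.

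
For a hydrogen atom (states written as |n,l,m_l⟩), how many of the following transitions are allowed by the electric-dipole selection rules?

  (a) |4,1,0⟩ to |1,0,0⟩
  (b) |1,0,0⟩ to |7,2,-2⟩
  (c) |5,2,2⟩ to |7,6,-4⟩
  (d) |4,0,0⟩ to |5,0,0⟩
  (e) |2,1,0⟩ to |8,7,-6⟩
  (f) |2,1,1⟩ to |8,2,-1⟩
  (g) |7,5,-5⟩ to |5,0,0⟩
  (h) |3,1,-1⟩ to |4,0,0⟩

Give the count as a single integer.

(a) allowed
(b) forbidden — Δl = +2 (E1 requires Δl = ±1); Δm_l = -2 (E1 requires Δm_l = 0, ±1)
(c) forbidden — Δl = +4 (E1 requires Δl = ±1); Δm_l = -6 (E1 requires Δm_l = 0, ±1)
(d) forbidden — Δl = +0 (E1 requires Δl = ±1)
(e) forbidden — Δl = +6 (E1 requires Δl = ±1); Δm_l = -6 (E1 requires Δm_l = 0, ±1)
(f) forbidden — Δm_l = -2 (E1 requires Δm_l = 0, ±1)
(g) forbidden — Δl = -5 (E1 requires Δl = ±1); Δm_l = +5 (E1 requires Δm_l = 0, ±1)
(h) allowed
Total allowed: 2 of 8.

2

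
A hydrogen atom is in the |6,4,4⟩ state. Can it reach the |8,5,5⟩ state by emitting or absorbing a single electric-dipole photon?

allowed

Initial l = 4, final l = 5, so Δl = +1. E1 requires Δl = ±1: ok.
m_l: 4 → 5 (Δm_l = +1). |Δm_l| ≤ 1 ok.
All E1 selection rules are satisfied.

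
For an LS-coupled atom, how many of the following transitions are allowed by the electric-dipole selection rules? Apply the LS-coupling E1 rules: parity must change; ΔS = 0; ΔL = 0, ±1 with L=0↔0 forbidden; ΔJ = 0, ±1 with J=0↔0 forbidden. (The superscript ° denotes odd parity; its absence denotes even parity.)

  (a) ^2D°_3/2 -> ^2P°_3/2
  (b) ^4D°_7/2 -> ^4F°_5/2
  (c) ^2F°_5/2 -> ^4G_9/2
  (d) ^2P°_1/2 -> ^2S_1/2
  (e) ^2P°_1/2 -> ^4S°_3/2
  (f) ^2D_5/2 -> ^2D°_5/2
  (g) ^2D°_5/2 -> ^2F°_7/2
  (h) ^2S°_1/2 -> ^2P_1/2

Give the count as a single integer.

(a) forbidden (parity fails)
(b) forbidden (parity fails)
(c) forbidden (ΔS, ΔJ fail)
(d) allowed
(e) forbidden (parity, ΔS fail)
(f) allowed
(g) forbidden (parity fails)
(h) allowed
Total allowed: 3 of 8.

3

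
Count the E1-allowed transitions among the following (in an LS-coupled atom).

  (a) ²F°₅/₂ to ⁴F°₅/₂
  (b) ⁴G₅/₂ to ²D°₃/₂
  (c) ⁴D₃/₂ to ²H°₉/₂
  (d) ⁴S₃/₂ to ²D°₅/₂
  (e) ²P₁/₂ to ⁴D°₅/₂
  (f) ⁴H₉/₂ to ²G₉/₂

(a) forbidden (parity, ΔS fail)
(b) forbidden (ΔS, ΔL fail)
(c) forbidden (ΔS, ΔL, ΔJ fail)
(d) forbidden (ΔS, ΔL fail)
(e) forbidden (ΔS, ΔJ fail)
(f) forbidden (parity, ΔS fail)
Total allowed: 0 of 6.

0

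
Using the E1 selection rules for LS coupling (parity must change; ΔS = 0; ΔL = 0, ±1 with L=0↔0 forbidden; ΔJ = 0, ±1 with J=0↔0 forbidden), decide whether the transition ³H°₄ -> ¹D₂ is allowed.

Initial level: S=1, L=5, J=4, parity odd. Final level: S=0, L=2, J=2, parity even.
Parity must change: odd → even — passes.
ΔS = 0: S: 1 → 0 — fails.
ΔL = 0, ±1 (not L=0↔0): L: 5 → 2, ΔL = -3 — fails.
ΔJ = 0, ±1 (not J=0↔0): J: 4 → 2, ΔJ = -2 — fails.
Rule(s) violated: ΔS, ΔL, ΔJ.

forbidden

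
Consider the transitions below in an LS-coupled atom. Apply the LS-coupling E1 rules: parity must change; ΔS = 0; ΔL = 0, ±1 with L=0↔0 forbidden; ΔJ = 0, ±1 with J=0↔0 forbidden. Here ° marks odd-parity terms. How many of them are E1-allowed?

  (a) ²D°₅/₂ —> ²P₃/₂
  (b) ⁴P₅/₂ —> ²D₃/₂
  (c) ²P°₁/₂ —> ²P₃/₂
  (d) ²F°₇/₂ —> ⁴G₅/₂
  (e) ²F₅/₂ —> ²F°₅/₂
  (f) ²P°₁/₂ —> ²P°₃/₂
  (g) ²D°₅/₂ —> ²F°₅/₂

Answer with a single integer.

3

(a) allowed
(b) forbidden (parity, ΔS fail)
(c) allowed
(d) forbidden (ΔS fails)
(e) allowed
(f) forbidden (parity fails)
(g) forbidden (parity fails)
Total allowed: 3 of 7.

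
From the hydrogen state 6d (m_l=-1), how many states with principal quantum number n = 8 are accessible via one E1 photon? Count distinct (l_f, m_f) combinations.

E1 requires Δl = ±1, so l_f ∈ {1, 3}; with 0 ≤ l_f ≤ n_f−1 = 7, the allowed l_f values are {1, 3}.
For l_f = 1: m_f ∈ {m_i−1, m_i, m_i+1} ∩ [−1, 1] = {-1, 0} → 2 states.
For l_f = 3: m_f ∈ {m_i−1, m_i, m_i+1} ∩ [−3, 3] = {-2, -1, 0} → 3 states.
Total: 5.

5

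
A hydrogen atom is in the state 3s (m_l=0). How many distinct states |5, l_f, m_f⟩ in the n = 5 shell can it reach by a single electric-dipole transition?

3

E1 requires Δl = ±1, so l_f ∈ {-1, 1}; with 0 ≤ l_f ≤ n_f−1 = 4, the allowed l_f values are {1}.
For l_f = 1: m_f ∈ {m_i−1, m_i, m_i+1} ∩ [−1, 1] = {-1, 0, 1} → 3 states.
Total: 3.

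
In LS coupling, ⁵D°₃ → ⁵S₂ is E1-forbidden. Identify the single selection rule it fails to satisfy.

the ΔL = 0, ±1 rule

Initial level: S=2, L=2, J=3, parity odd. Final level: S=2, L=0, J=2, parity even.
Parity must change: odd → even — ✓.
ΔS = 0: S: 2 → 2 — ✓.
ΔL = 0, ±1 (not L=0↔0): L: 2 → 0, ΔL = -2 — ✗.
ΔJ = 0, ±1 (not J=0↔0): J: 3 → 2, ΔJ = -1 — ✓.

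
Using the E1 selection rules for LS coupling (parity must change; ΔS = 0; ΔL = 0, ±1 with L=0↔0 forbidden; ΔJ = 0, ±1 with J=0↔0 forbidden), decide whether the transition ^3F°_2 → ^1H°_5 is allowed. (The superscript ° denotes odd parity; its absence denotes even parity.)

Parity must change: odd → odd — violated.
ΔS = 0: S: 1 → 0 — violated.
ΔL = 0, ±1 (not L=0↔0): L: 3 → 5, ΔL = +2 — violated.
ΔJ = 0, ±1 (not J=0↔0): J: 2 → 5, ΔJ = +3 — violated.
Rule(s) violated: parity, ΔS, ΔL, ΔJ.

forbidden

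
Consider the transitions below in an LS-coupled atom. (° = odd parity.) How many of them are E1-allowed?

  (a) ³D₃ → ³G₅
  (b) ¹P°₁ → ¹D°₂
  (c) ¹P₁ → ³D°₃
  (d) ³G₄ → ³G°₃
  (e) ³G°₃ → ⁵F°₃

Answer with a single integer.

(a) forbidden (parity, ΔL, ΔJ fail)
(b) forbidden (parity fails)
(c) forbidden (ΔS, ΔJ fail)
(d) allowed
(e) forbidden (parity, ΔS fail)
Total allowed: 1 of 5.

1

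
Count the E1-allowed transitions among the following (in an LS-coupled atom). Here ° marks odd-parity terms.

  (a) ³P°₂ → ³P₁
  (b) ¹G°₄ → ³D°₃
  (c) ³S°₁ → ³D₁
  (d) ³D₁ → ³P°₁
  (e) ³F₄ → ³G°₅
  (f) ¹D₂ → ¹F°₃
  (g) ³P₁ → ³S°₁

5

(a) allowed
(b) forbidden (parity, ΔS, ΔL fail)
(c) forbidden (ΔL fails)
(d) allowed
(e) allowed
(f) allowed
(g) allowed
Total allowed: 5 of 7.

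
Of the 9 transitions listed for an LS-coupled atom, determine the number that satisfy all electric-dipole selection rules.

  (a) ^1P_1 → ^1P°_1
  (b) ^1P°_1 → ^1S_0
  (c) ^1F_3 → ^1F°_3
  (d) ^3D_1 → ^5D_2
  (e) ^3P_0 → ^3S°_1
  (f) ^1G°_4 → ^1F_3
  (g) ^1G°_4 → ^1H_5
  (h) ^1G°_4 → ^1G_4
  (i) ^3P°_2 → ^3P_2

(a) allowed
(b) allowed
(c) allowed
(d) forbidden (parity, ΔS fail)
(e) allowed
(f) allowed
(g) allowed
(h) allowed
(i) allowed
Total allowed: 8 of 9.

8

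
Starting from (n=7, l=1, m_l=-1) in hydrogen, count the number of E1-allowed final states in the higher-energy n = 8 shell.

E1 requires Δl = ±1, so l_f ∈ {0, 2}; with 0 ≤ l_f ≤ n_f−1 = 7, the allowed l_f values are {0, 2}.
For l_f = 0: m_f ∈ {m_i−1, m_i, m_i+1} ∩ [−0, 0] = {0} → 1 state.
For l_f = 2: m_f ∈ {m_i−1, m_i, m_i+1} ∩ [−2, 2] = {-2, -1, 0} → 3 states.
Total: 4.

4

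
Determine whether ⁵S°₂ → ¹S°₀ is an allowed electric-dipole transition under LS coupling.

forbidden

Initial level: S=2, L=0, J=2, parity odd. Final level: S=0, L=0, J=0, parity odd.
Parity must change: odd → odd — fails.
ΔS = 0: S: 2 → 0 — fails.
ΔL = 0, ±1 (not L=0↔0): L: 0 → 0, ΔL = +0 — fails.
ΔJ = 0, ±1 (not J=0↔0): J: 2 → 0, ΔJ = -2 — fails.
Rule(s) violated: parity, ΔS, ΔL, ΔJ.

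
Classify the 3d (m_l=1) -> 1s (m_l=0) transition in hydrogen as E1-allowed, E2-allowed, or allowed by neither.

E2

Δl = 0 − 2 = -2; l_i + l_f = 2.
Δm_l = -1.
E1 (Δl = ±1, |Δm_l| ≤ 1): not satisfied.
E2 (Δl = 0,±2, l_i+l_f ≥ 2, |Δm_l| ≤ 2): satisfied.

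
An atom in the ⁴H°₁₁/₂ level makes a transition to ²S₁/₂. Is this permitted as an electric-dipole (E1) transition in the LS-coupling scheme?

forbidden

Reading off the term symbols: S 3/2→1/2, L 5→0, J 11/2→1/2, parity odd→even.
Parity must change: odd → even — satisfied.
ΔS = 0: S: 3/2 → 1/2 — violated.
ΔL = 0, ±1 (not L=0↔0): L: 5 → 0, ΔL = -5 — violated.
ΔJ = 0, ±1 (not J=0↔0): J: 11/2 → 1/2, ΔJ = -5 — violated.
Rule(s) violated: ΔS, ΔL, ΔJ.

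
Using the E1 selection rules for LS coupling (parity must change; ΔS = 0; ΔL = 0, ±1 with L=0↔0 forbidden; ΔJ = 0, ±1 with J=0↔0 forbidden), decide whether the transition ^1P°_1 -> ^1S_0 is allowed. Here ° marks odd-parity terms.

allowed

Initial level: S=0, L=1, J=1, parity odd. Final level: S=0, L=0, J=0, parity even.
Parity must change: odd → even — ✓.
ΔS = 0: S: 0 → 0 — ✓.
ΔL = 0, ±1 (not L=0↔0): L: 1 → 0, ΔL = -1 — ✓.
ΔJ = 0, ±1 (not J=0↔0): J: 1 → 0, ΔJ = -1 — ✓.
All four E1 rules are satisfied.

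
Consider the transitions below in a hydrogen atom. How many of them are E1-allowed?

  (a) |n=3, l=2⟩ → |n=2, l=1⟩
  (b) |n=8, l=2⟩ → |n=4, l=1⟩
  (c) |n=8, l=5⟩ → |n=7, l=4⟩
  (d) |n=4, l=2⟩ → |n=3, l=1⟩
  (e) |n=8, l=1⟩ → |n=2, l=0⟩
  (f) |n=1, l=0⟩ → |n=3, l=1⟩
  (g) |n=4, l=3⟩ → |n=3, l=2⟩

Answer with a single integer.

7

(a) allowed
(b) allowed
(c) allowed
(d) allowed
(e) allowed
(f) allowed
(g) allowed
Total allowed: 7 of 7.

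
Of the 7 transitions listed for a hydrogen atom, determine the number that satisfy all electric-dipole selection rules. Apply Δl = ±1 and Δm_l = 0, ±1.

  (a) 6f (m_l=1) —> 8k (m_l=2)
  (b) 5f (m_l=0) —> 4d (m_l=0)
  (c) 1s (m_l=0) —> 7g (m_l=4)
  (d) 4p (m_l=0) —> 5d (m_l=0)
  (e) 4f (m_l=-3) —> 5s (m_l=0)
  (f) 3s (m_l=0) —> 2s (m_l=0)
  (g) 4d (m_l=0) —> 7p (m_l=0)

(a) forbidden — Δl = +4 (E1 requires Δl = ±1)
(b) allowed
(c) forbidden — Δl = +4 (E1 requires Δl = ±1); Δm_l = +4 (E1 requires Δm_l = 0, ±1)
(d) allowed
(e) forbidden — Δl = -3 (E1 requires Δl = ±1); Δm_l = +3 (E1 requires Δm_l = 0, ±1)
(f) forbidden — Δl = +0 (E1 requires Δl = ±1)
(g) allowed
Total allowed: 3 of 7.

3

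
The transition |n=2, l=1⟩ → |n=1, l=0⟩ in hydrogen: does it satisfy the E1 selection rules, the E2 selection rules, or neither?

E1

Δl = 0 − 1 = -1; l_i + l_f = 1.
E1 (Δl = ±1): satisfied.
E2 (Δl = 0,±2, l_i+l_f ≥ 2): not satisfied.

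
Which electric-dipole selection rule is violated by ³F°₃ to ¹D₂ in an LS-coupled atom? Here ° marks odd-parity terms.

Initial level: S=1, L=3, J=3, parity odd. Final level: S=0, L=2, J=2, parity even.
Parity must change: odd → even — satisfied.
ΔS = 0: S: 1 → 0 — violated.
ΔL = 0, ±1 (not L=0↔0): L: 3 → 2, ΔL = -1 — satisfied.
ΔJ = 0, ±1 (not J=0↔0): J: 3 → 2, ΔJ = -1 — satisfied.

the ΔS = 0 rule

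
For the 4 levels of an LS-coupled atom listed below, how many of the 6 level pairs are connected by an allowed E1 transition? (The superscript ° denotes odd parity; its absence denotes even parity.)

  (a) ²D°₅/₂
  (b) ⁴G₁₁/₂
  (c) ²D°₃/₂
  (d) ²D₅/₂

2

(a)–(b): forbidden (ΔS, ΔL, ΔJ).
(a)–(c): forbidden (parity).
(a)–(d): allowed.
(b)–(c): forbidden (ΔS, ΔL, ΔJ).
(b)–(d): forbidden (parity, ΔS, ΔL, ΔJ).
(c)–(d): allowed.
Allowed pairs: 2 of 6.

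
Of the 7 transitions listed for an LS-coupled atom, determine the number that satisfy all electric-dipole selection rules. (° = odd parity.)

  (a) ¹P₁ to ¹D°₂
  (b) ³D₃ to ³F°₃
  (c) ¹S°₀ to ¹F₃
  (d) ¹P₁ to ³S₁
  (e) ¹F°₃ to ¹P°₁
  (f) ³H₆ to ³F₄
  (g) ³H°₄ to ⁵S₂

(a) allowed
(b) allowed
(c) forbidden (ΔL, ΔJ fail)
(d) forbidden (parity, ΔS fail)
(e) forbidden (parity, ΔL, ΔJ fail)
(f) forbidden (parity, ΔL, ΔJ fail)
(g) forbidden (ΔS, ΔL, ΔJ fail)
Total allowed: 2 of 7.

2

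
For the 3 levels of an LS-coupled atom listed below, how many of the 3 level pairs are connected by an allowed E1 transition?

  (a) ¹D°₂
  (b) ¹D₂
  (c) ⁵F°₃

1

(a)–(b): allowed.
(a)–(c): forbidden (parity, ΔS).
(b)–(c): forbidden (ΔS).
Allowed pairs: 1 of 3.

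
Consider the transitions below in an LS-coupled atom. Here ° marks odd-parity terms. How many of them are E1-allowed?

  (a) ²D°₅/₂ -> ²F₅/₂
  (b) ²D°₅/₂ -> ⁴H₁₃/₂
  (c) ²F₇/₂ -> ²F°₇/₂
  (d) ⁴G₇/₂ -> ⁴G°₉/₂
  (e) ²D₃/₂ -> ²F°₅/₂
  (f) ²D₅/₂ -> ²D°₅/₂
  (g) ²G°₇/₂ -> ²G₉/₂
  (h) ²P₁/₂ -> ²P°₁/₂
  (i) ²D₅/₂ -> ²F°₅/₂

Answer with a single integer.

(a) allowed
(b) forbidden (ΔS, ΔL, ΔJ fail)
(c) allowed
(d) allowed
(e) allowed
(f) allowed
(g) allowed
(h) allowed
(i) allowed
Total allowed: 8 of 9.

8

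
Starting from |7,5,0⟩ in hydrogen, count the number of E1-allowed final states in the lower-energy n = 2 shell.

0

E1 requires l_f ∈ {4, 6}, but neither lies in [0, 1], so no final state is reachable.
Total: 0.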